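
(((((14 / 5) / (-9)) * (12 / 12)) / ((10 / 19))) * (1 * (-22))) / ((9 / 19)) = 27.45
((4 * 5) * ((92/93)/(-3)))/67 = -1840/18693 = -0.10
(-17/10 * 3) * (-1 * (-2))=-51/5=-10.20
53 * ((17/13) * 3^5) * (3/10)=656829/130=5052.53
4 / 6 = 2 / 3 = 0.67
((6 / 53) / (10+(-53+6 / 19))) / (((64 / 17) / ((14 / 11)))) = -6783 / 7565008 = -0.00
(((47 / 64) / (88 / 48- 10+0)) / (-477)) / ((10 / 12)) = 0.00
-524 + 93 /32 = -16675 /32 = -521.09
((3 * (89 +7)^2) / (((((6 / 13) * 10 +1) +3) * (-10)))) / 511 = -11232 / 17885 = -0.63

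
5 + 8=13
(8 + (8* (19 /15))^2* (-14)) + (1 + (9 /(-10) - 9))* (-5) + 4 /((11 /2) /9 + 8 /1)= -19315417 /13950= -1384.62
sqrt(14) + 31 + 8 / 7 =sqrt(14) + 225 / 7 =35.88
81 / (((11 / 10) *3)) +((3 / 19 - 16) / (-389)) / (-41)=81815059 / 3333341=24.54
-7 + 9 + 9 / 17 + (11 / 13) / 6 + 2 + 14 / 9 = 24767 / 3978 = 6.23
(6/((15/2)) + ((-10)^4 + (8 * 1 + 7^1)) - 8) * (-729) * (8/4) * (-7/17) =510698034/85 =6008212.16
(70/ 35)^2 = 4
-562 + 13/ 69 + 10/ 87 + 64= -995891/ 2001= -497.70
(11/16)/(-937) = -11/14992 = -0.00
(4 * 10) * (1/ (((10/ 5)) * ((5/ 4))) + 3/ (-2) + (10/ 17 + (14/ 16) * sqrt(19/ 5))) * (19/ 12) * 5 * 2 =-5510/ 17 + 665 * sqrt(95)/ 6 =756.15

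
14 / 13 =1.08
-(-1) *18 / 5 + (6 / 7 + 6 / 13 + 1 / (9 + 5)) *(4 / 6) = 6179 / 1365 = 4.53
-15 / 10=-3 / 2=-1.50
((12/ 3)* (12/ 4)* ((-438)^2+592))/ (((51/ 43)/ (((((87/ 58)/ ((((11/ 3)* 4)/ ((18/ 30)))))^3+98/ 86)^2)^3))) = 254729537318312363156143353382279320230620064850342495193139629/ 59678705383667717576468080662891462656000000000000000000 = 4268348.91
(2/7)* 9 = 18/7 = 2.57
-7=-7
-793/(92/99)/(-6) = 26169/184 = 142.22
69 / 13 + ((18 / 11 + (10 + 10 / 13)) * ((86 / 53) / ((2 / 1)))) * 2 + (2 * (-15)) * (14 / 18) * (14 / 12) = -121736 / 68211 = -1.78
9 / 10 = 0.90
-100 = -100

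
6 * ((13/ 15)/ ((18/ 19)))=247/ 45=5.49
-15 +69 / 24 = -97 / 8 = -12.12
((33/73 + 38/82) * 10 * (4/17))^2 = 12012160000/2588876161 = 4.64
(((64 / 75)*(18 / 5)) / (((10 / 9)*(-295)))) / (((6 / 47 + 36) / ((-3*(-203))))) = -8243424 / 52178125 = -0.16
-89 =-89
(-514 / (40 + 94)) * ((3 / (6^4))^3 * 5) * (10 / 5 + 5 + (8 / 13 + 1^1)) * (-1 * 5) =0.00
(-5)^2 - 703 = -678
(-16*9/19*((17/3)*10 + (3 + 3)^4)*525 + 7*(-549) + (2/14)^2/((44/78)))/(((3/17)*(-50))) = 125025611903/204820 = 610417.01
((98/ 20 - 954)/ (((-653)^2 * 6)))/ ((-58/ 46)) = 218293/ 741951660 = 0.00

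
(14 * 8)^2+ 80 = 12624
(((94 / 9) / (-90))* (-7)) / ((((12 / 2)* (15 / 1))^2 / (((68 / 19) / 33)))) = 5593 / 514218375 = 0.00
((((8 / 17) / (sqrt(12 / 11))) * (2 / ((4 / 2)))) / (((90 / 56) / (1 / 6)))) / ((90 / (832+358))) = 392 * sqrt(33) / 3645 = 0.62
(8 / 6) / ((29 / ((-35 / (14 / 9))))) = -1.03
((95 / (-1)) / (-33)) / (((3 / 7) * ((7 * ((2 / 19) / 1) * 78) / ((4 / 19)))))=95 / 3861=0.02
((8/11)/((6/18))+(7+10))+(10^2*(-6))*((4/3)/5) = -1549/11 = -140.82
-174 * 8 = -1392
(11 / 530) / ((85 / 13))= 143 / 45050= 0.00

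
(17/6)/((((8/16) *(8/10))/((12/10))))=17/2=8.50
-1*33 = -33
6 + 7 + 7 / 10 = 137 / 10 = 13.70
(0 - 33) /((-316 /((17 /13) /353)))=561 /1450124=0.00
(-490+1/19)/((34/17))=-244.97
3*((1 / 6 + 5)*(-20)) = -310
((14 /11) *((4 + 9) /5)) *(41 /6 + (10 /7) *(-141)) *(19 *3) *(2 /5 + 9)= -8625487 /25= -345019.48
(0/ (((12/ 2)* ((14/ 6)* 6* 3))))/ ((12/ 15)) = 0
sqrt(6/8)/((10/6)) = 3 * sqrt(3)/10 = 0.52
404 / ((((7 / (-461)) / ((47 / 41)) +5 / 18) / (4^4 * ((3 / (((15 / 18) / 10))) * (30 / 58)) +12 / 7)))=152524838179872 / 20943307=7282748.53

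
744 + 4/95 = 70684/95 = 744.04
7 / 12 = 0.58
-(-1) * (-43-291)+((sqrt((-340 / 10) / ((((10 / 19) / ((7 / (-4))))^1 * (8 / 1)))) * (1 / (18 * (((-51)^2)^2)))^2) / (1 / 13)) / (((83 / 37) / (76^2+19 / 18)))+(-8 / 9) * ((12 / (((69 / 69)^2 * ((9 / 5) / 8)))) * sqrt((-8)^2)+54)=-20554 / 27+50017747 * sqrt(22610) / 886169927078801058240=-761.26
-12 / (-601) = 12 / 601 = 0.02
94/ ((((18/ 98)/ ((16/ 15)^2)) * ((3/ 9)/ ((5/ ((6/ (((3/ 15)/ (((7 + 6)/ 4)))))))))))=2358272/ 26325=89.58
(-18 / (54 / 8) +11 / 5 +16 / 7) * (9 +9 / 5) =3438 / 175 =19.65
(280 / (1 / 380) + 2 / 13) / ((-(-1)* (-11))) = -1383202 / 143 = -9672.74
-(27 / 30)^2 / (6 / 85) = -459 / 40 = -11.48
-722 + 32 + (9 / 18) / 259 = -357419 / 518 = -690.00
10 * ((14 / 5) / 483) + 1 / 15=43 / 345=0.12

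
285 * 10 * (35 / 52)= 49875 / 26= 1918.27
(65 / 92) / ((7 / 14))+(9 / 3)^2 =479 / 46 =10.41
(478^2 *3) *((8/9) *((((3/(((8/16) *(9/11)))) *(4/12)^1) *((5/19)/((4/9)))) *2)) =100532960/57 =1763736.14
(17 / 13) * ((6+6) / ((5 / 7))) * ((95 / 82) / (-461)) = -13566 / 245713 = -0.06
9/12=3/4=0.75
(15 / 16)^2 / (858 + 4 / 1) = 225 / 220672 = 0.00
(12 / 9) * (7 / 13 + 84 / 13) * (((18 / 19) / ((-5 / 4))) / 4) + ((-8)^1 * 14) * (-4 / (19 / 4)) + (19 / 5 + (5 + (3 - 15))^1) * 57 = -8536 / 95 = -89.85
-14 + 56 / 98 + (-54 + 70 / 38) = -8723 / 133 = -65.59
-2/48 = -1/24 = -0.04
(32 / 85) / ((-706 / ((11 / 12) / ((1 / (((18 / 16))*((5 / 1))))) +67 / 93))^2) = 305865121 / 11725846462080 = 0.00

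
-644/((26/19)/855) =-5230890/13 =-402376.15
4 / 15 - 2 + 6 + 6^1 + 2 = 184 / 15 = 12.27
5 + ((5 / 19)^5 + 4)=22288016 / 2476099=9.00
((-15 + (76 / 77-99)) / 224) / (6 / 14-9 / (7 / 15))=4351 / 162624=0.03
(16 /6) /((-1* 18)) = -0.15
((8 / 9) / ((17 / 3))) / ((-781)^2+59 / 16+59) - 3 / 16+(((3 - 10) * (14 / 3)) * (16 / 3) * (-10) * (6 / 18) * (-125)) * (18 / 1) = -3468969332765313 / 2654823088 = -1306666.85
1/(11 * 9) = 1/99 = 0.01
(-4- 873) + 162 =-715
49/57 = 0.86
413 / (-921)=-0.45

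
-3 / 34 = -0.09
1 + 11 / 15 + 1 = 2.73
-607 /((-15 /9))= 1821 /5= 364.20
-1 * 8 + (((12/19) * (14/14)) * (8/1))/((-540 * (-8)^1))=-6839/855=-8.00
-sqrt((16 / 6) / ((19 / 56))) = -8*sqrt(399) / 57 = -2.80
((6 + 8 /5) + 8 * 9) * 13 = 5174 /5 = 1034.80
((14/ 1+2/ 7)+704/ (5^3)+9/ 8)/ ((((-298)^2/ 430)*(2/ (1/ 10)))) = 6333857/ 1243256000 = 0.01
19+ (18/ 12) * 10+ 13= 47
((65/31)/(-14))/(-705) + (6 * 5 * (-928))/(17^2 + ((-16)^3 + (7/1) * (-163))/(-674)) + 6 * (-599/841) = -1009670738687609/10294014475542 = -98.08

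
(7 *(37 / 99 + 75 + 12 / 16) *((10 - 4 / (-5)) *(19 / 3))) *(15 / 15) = 801857 / 22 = 36448.05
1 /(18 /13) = 13 /18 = 0.72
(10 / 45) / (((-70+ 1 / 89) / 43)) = -7654 / 56061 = -0.14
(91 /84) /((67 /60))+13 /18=2041 /1206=1.69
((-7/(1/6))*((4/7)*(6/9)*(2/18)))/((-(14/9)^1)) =8/7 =1.14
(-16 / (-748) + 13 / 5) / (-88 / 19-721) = -0.00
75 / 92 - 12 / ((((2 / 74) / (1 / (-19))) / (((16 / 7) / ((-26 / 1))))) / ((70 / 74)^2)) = -860175 / 840788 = -1.02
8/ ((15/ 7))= 56/ 15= 3.73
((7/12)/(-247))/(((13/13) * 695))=-7/2059980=-0.00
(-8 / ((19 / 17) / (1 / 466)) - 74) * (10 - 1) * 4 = -11795976 / 4427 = -2664.55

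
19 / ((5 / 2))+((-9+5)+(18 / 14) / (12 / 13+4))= 8649 / 2240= 3.86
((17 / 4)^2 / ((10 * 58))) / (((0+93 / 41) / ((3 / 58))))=11849 / 16685440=0.00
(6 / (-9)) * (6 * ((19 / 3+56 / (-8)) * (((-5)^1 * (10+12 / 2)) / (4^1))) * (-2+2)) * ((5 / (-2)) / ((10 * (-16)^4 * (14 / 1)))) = 0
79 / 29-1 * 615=-17756 / 29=-612.28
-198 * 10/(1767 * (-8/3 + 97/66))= 43560/46531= 0.94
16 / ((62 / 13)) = 104 / 31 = 3.35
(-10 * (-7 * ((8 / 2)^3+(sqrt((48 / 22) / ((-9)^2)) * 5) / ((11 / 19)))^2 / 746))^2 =8774944736768000 * sqrt(66) / 5444868092697+26620485337334862400 / 179680647059001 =161247.13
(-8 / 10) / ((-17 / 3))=12 / 85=0.14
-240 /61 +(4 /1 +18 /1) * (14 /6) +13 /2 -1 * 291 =-86779 /366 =-237.10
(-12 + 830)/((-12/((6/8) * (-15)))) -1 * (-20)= 6295/8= 786.88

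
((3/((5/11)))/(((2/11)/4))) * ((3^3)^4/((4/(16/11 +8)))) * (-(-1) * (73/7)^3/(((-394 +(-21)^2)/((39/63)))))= 1537315542883692/564235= 2724601527.53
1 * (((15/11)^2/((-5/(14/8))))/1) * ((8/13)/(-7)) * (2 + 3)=450/1573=0.29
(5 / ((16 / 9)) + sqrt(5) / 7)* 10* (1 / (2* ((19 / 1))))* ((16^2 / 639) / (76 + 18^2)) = 16* sqrt(5) / 424935 + 1 / 1349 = 0.00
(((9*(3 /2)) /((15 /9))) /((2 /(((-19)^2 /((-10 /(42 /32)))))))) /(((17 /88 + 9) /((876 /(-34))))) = 1479272949 /2750600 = 537.80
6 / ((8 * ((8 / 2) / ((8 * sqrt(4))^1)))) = 3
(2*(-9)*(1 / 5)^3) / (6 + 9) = -6 / 625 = -0.01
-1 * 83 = -83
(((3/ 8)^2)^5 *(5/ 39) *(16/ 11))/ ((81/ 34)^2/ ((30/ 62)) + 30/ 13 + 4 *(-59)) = -142209675/ 3077965982203904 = -0.00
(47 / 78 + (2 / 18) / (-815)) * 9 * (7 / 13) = 804223 / 275470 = 2.92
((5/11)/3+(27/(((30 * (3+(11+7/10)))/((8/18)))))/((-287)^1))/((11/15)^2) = 5270325/18717853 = 0.28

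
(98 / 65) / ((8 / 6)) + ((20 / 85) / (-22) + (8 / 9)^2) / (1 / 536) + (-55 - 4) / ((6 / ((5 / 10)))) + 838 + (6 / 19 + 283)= 1535.30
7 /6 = 1.17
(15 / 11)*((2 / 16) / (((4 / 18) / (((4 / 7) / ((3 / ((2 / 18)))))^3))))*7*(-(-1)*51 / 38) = 170 / 2488563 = 0.00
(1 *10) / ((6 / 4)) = 20 / 3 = 6.67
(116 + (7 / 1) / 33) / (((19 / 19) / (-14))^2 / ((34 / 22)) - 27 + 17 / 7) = -982940 / 207801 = -4.73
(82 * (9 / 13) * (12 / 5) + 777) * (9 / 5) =534249 / 325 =1643.84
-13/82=-0.16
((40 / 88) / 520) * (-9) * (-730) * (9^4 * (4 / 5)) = 4310577 / 143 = 30143.90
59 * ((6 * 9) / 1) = 3186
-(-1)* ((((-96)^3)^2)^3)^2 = 230019359300543000719451366059583317129007590117361290008767206885687296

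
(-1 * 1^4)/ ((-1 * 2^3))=1/ 8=0.12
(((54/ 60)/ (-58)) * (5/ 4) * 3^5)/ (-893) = 2187/ 414352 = 0.01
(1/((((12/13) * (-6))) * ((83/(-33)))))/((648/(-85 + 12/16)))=-48191/5163264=-0.01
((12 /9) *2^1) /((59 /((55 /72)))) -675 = -1075220 /1593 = -674.97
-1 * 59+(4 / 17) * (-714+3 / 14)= -27007 / 119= -226.95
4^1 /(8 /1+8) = 1 /4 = 0.25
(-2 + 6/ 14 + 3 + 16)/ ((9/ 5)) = 610/ 63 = 9.68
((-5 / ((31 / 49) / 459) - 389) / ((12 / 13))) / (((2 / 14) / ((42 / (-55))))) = 39657709 / 1705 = 23259.65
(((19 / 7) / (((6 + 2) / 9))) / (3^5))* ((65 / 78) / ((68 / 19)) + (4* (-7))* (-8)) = 1738253 / 616896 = 2.82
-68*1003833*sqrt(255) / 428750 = -34130322*sqrt(255) / 214375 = -2542.36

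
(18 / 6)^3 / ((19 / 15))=405 / 19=21.32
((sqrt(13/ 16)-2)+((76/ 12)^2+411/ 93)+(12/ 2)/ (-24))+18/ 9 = sqrt(13)/ 4+49417/ 1116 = 45.18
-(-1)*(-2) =-2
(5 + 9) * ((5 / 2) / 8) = 35 / 8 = 4.38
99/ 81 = 11/ 9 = 1.22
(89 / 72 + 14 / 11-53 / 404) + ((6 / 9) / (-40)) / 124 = 58956497 / 24797520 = 2.38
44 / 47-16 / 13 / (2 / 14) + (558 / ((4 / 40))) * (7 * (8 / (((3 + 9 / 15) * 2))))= 26512708 / 611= 43392.32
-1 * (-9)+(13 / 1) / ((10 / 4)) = 71 / 5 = 14.20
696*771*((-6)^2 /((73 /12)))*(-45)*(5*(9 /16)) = -401910682.19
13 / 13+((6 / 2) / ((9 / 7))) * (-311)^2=225683.33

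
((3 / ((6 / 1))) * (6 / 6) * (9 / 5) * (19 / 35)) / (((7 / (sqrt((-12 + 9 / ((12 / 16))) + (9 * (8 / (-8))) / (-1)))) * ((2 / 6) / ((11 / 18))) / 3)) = 5643 / 4900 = 1.15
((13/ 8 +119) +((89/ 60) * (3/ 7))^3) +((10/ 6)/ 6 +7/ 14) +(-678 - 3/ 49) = -13740892279/ 24696000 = -556.40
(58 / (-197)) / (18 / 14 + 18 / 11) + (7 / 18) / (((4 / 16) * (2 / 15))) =512659 / 44325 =11.57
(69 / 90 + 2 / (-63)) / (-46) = -0.02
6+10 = 16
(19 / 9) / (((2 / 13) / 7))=1729 / 18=96.06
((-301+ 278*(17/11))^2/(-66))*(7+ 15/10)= -34037825/15972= -2131.09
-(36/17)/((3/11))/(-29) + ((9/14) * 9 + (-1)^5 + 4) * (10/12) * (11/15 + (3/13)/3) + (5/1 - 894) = -237630343/269178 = -882.80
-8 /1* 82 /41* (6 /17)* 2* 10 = -1920 /17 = -112.94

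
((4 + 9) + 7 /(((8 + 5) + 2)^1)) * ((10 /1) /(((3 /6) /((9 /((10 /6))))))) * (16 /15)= 38784 /25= 1551.36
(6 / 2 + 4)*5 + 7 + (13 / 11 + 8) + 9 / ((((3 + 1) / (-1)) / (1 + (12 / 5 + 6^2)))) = -8243 / 220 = -37.47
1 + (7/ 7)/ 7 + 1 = 15/ 7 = 2.14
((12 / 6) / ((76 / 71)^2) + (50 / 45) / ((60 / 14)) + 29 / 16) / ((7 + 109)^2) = 595309 / 2098490112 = 0.00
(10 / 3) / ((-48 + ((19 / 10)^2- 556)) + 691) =1000 / 27183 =0.04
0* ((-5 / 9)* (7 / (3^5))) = 0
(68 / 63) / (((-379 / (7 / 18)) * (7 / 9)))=-34 / 23877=-0.00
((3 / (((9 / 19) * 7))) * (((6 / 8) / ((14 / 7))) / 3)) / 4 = 19 / 672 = 0.03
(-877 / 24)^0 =1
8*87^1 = 696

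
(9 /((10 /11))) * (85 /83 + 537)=5326.44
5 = 5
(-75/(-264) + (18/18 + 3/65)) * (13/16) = 7609/7040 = 1.08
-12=-12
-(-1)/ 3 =1/ 3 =0.33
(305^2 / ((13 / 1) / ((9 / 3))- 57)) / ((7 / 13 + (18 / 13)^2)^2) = -318826443 / 1088462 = -292.91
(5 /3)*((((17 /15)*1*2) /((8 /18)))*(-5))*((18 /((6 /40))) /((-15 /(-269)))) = -91460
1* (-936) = -936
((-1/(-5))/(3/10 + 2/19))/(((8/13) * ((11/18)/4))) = 4446/847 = 5.25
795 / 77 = 10.32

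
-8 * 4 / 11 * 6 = -192 / 11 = -17.45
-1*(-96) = 96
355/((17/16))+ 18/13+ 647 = 217133/221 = 982.50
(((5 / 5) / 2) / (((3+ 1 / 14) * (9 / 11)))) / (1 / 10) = 770 / 387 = 1.99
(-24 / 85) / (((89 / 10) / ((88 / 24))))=-176 / 1513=-0.12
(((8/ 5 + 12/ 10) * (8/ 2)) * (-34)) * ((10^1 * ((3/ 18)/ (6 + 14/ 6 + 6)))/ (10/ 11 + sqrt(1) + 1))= -1309/ 86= -15.22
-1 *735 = -735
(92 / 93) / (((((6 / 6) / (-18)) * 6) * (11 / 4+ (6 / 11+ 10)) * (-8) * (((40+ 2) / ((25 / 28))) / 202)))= 127765 / 1066338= 0.12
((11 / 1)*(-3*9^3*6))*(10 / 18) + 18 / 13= -1042452 / 13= -80188.62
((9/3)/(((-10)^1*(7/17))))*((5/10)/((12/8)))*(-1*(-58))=-493/35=-14.09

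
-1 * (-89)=89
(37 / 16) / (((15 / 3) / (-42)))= -777 / 40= -19.42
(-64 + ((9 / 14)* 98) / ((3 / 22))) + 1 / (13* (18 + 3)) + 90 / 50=545732 / 1365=399.80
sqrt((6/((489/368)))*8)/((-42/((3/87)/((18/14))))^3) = -2*sqrt(3749)/78247935981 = -0.00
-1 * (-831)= 831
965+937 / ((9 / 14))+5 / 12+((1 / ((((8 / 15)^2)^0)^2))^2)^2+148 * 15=167183 / 36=4643.97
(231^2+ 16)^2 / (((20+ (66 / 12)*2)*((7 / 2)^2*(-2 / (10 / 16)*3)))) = -14245520645 / 18228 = -781518.58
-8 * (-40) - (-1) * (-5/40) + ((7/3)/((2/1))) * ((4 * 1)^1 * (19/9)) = 71221/216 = 329.73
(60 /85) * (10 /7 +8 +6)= 1296 /119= 10.89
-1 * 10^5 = -100000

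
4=4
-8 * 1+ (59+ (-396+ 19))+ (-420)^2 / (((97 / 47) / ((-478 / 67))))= -3965121074 / 6499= -610112.49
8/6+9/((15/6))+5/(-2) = 73/30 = 2.43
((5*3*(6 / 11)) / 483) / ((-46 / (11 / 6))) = -5 / 7406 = -0.00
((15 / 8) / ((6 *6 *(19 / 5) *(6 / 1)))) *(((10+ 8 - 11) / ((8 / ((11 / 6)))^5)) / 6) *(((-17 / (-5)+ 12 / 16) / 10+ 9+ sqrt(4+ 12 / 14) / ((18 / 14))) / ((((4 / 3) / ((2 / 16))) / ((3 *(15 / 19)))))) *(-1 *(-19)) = 140919625 *sqrt(238) / 178468776050688+ 10614066155 / 158638912045056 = 0.00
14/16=7/8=0.88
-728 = -728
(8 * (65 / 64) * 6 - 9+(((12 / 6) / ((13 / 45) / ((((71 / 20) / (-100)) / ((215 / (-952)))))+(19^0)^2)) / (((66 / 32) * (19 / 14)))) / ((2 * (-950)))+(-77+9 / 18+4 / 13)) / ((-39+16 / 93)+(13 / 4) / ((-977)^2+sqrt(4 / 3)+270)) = 4811027938775015736656795260647 / 5125956671184154044766324808725 - 22652608321528074 * sqrt(3) / 394304359321858003443563446825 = 0.94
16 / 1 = 16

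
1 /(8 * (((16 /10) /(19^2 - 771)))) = -1025 /32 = -32.03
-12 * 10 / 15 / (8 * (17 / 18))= -18 / 17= -1.06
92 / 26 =46 / 13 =3.54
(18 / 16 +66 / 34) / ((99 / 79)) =10981 / 4488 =2.45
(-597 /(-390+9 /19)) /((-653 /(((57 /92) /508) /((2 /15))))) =-3232755 /150578811872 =-0.00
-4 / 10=-2 / 5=-0.40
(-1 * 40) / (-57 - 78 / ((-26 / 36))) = -0.78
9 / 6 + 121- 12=221 / 2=110.50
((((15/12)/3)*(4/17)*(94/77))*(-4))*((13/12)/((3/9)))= -6110/3927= -1.56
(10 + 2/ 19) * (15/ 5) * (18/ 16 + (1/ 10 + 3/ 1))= 128.08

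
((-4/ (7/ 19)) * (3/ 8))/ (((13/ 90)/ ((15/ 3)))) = -12825/ 91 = -140.93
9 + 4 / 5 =49 / 5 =9.80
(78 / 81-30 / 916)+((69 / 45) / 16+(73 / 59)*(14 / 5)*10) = 1040988017 / 29183760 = 35.67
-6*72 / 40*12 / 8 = -81 / 5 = -16.20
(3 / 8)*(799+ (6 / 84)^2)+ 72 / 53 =300.99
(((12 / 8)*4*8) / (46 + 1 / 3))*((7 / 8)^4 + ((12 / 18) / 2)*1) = 33897 / 35584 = 0.95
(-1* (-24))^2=576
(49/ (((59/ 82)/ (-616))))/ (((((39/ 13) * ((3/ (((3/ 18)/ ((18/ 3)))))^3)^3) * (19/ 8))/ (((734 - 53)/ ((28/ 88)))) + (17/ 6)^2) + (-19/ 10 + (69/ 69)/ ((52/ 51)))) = -7230944841120/ 1147052593212471245463311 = -0.00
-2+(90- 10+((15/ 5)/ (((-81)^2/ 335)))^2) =373183807/ 4782969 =78.02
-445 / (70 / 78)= -3471 / 7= -495.86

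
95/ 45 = 19/ 9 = 2.11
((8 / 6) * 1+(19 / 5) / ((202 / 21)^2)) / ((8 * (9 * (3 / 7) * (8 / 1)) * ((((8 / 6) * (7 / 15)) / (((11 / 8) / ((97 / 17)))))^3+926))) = 8663899749830325 / 1467761824071860736512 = 0.00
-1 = -1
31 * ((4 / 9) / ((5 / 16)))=1984 / 45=44.09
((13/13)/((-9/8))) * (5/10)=-4/9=-0.44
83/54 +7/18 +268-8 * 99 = -14096/27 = -522.07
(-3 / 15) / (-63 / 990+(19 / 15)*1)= -66 / 397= -0.17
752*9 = 6768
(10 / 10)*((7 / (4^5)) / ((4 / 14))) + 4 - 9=-4.98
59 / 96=0.61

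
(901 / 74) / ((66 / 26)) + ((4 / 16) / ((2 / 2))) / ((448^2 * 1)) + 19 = 23326221509 / 980238336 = 23.80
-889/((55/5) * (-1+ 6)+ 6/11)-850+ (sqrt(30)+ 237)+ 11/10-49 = -4135889/6110+ sqrt(30) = -671.43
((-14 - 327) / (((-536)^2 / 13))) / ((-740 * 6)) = 4433 / 1275594240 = 0.00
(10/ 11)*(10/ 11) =100/ 121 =0.83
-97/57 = -1.70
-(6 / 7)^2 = -36 / 49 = -0.73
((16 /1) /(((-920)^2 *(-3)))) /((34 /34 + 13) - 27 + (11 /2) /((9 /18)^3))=-1 /4919700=-0.00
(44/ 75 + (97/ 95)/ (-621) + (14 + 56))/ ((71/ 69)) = 20820817/ 303525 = 68.60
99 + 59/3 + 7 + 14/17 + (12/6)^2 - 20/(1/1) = 5635/51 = 110.49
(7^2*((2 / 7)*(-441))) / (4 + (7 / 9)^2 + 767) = -250047 / 31250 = -8.00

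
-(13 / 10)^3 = -2197 / 1000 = -2.20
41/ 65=0.63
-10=-10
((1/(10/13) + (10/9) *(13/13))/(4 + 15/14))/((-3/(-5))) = 1519/1917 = 0.79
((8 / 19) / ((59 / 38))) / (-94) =-8 / 2773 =-0.00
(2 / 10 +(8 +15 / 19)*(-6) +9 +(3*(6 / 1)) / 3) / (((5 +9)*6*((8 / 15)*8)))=-1783 / 17024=-0.10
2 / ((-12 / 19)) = -19 / 6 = -3.17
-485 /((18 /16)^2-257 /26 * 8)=403520 /64739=6.23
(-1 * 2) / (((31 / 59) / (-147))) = 17346 / 31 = 559.55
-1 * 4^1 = -4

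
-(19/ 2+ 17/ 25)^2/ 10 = -259081/ 25000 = -10.36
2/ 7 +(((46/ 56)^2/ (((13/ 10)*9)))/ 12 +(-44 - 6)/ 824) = 13029179/ 56687904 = 0.23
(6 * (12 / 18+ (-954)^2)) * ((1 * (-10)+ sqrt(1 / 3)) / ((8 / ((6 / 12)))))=-6825875 / 2+ 1365175 * sqrt(3) / 12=-3215891.46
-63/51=-21/17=-1.24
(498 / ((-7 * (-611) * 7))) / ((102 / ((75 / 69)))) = 2075 / 11706149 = 0.00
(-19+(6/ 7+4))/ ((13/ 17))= -1683/ 91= -18.49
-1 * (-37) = 37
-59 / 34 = -1.74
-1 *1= -1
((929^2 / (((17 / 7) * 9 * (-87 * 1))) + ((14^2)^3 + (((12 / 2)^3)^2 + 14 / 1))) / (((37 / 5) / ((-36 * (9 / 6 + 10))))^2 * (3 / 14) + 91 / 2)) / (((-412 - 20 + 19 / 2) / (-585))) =1344289026933493200 / 5831090657821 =230538.18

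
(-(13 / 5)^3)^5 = -51185893014090757 / 30517578125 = -1677259.34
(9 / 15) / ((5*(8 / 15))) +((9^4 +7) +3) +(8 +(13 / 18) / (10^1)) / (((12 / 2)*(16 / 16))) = 887297 / 135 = 6572.57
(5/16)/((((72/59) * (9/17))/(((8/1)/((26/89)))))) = 446335/33696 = 13.25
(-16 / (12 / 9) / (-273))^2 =16 / 8281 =0.00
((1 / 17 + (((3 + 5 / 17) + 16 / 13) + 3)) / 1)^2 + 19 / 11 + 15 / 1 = 39885480 / 537251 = 74.24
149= 149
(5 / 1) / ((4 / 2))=5 / 2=2.50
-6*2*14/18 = -28/3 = -9.33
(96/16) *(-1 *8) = -48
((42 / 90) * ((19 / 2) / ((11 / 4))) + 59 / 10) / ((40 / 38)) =47101 / 6600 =7.14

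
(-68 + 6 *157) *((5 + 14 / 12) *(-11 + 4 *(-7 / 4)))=-97014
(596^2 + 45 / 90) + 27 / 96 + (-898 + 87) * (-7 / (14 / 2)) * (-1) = 11340985 / 32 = 354405.78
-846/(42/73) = -10293/7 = -1470.43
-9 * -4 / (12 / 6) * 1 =18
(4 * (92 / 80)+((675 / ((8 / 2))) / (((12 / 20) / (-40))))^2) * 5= 632812523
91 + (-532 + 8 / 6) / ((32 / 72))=-1103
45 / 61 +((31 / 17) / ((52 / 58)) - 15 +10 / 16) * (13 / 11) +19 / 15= -17220721 / 1368840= -12.58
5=5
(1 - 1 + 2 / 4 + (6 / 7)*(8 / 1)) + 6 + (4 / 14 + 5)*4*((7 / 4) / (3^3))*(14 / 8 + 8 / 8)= 12947 / 756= 17.13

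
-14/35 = -2/5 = -0.40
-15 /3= -5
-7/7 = -1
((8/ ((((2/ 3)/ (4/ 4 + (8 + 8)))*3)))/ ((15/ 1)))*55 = 748/ 3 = 249.33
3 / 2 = 1.50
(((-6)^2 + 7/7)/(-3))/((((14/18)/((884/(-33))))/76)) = 2485808/77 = 32283.22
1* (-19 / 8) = -19 / 8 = -2.38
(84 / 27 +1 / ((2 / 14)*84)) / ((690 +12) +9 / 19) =2185 / 480492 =0.00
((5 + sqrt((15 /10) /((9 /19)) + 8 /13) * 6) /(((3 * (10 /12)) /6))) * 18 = 216 + 216 * sqrt(23010) /65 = 720.08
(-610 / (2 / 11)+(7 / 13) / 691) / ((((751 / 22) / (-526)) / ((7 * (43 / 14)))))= 7498263674484 / 6746233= 1111474.16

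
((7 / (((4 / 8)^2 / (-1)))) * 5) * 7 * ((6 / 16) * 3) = -2205 / 2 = -1102.50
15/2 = 7.50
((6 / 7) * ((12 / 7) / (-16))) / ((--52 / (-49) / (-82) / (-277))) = 102213 / 52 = 1965.63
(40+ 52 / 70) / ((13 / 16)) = 22816 / 455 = 50.15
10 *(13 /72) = 65 /36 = 1.81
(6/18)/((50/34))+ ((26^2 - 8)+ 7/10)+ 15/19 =1908691/2850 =669.72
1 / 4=0.25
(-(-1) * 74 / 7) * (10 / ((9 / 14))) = 164.44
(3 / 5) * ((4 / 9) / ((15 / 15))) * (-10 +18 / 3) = -16 / 15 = -1.07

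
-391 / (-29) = 391 / 29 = 13.48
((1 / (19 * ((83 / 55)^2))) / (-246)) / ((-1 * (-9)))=-3025 / 289792674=-0.00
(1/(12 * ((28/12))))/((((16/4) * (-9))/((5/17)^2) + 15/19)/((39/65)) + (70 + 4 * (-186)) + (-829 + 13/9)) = -855/52520524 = -0.00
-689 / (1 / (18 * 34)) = -421668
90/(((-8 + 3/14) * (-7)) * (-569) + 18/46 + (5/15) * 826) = -12420/4241399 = -0.00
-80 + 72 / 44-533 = -6725 / 11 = -611.36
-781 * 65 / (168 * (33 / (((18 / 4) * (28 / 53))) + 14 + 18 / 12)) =-50765 / 4936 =-10.28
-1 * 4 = -4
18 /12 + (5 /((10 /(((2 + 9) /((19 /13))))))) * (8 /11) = 161 /38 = 4.24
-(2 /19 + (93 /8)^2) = -164459 /1216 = -135.25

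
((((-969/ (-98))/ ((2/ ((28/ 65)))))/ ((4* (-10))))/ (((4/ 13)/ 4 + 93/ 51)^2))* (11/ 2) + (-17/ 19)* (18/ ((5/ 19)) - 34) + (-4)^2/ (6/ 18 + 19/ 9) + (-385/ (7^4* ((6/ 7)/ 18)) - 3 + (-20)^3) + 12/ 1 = -275920920293789/ 34409760000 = -8018.68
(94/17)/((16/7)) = 2.42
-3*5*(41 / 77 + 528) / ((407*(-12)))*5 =1017425 / 125356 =8.12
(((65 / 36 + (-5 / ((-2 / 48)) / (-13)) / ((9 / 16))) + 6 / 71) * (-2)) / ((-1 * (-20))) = 482477 / 332280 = 1.45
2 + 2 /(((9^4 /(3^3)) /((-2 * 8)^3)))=-7706 /243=-31.71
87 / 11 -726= -7899 / 11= -718.09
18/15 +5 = 31/5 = 6.20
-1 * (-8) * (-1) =-8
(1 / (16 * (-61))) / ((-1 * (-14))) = -1 / 13664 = -0.00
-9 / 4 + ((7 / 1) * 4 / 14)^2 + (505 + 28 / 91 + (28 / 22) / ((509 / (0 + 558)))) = 148035057 / 291148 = 508.45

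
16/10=8/5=1.60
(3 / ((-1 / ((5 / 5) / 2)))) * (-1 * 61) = 183 / 2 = 91.50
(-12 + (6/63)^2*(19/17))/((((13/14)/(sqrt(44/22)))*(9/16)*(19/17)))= -29.05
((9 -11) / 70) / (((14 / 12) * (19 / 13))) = -78 / 4655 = -0.02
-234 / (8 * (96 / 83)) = -3237 / 128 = -25.29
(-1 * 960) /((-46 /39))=18720 /23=813.91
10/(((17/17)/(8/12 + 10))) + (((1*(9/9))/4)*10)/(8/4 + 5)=107.02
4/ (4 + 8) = 0.33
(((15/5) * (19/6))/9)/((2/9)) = 19/4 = 4.75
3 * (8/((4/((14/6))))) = 14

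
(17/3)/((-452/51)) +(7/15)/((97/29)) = -328739/657660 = -0.50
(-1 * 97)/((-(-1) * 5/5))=-97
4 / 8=1 / 2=0.50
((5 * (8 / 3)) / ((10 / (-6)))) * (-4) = 32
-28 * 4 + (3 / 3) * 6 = -106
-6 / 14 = -0.43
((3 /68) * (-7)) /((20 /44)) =-231 /340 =-0.68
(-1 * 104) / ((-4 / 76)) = 1976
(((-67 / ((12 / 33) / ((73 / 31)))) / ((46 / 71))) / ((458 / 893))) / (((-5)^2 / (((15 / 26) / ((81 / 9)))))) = -3411144803 / 1018848480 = -3.35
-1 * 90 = -90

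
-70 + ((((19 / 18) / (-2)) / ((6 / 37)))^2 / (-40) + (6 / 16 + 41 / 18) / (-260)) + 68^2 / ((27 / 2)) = 6604932227 / 24261120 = 272.24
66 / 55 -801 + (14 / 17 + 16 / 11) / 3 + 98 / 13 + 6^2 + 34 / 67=-614856373 / 814385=-754.99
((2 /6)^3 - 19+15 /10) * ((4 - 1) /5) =-943 /90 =-10.48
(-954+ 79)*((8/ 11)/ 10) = -700/ 11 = -63.64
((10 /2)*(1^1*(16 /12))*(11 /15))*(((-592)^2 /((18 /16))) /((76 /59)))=1819609088 /1539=1182332.09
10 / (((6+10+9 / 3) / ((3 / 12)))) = 5 / 38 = 0.13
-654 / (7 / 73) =-6820.29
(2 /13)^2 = 4 /169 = 0.02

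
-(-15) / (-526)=-15 / 526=-0.03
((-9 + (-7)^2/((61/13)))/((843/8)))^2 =495616/2644324929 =0.00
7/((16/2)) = 7/8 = 0.88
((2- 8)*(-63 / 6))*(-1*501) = -31563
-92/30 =-46/15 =-3.07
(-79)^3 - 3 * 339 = -494056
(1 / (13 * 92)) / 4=1 / 4784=0.00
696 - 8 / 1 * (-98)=1480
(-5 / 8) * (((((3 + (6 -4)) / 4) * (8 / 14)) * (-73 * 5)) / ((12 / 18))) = 27375 / 112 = 244.42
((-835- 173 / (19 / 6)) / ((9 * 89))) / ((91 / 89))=-16903 / 15561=-1.09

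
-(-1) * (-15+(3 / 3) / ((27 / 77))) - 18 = -30.15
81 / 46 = 1.76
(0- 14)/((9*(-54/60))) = 140/81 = 1.73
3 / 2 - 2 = -1 / 2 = -0.50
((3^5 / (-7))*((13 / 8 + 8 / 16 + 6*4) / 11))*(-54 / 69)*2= 41553 / 322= 129.05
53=53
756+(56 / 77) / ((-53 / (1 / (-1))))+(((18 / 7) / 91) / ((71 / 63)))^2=756.01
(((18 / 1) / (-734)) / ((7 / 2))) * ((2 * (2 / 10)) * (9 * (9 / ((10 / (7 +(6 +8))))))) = -4374 / 9175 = -0.48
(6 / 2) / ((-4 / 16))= -12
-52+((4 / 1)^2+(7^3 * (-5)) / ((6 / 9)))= -5217 / 2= -2608.50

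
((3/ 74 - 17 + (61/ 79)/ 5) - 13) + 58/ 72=-15257783/ 526140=-29.00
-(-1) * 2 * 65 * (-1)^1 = -130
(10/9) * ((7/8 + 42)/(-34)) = -1715/1224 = -1.40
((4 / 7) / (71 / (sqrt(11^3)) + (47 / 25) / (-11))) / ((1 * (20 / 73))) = 2075755 / 21884282 + 7126625 * sqrt(11) / 21884282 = 1.17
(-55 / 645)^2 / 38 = 121 / 632358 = 0.00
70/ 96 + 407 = 19571/ 48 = 407.73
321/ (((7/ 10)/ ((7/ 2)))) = 1605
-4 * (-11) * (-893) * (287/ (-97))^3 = 928859068676/ 912673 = 1017734.80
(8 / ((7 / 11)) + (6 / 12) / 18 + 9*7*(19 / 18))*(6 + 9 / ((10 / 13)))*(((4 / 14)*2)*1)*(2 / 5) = 1176047 / 3675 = 320.01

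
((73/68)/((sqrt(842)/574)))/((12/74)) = 130.95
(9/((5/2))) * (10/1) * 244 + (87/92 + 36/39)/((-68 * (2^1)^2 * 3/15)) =2857529433/325312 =8783.97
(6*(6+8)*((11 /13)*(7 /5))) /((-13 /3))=-19404 /845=-22.96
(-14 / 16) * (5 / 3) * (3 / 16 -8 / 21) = 325 / 1152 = 0.28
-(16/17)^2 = -256/289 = -0.89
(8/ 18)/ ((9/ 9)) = 4/ 9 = 0.44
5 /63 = 0.08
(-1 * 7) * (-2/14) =1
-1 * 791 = -791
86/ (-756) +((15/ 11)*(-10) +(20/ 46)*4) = -1148659/ 95634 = -12.01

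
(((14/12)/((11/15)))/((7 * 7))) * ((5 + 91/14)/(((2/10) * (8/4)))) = 575/616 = 0.93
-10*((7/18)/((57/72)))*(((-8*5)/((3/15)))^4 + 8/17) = -7616000002240/969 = -7859649125.12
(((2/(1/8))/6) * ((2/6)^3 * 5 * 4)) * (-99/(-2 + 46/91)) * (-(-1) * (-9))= -20020/17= -1177.65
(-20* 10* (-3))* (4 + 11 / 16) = 5625 / 2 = 2812.50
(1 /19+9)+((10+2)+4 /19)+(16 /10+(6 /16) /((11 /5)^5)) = 2799312801 /122398760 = 22.87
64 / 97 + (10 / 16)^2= 6521 / 6208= 1.05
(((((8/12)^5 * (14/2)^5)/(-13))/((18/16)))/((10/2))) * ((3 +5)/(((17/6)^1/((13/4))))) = -17210368/61965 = -277.74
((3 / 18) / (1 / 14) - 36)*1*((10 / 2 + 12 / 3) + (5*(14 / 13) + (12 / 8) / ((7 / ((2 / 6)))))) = -88577 / 182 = -486.69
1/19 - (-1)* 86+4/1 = 1711/19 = 90.05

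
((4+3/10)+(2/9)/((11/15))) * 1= 1519/330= 4.60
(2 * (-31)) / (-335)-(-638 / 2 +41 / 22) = 2338659 / 7370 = 317.32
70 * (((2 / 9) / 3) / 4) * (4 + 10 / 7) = 190 / 27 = 7.04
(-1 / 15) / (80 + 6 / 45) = -1 / 1202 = -0.00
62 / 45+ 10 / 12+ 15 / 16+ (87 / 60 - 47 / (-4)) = 11771 / 720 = 16.35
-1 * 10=-10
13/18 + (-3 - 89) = -1643/18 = -91.28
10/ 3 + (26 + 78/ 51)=1574/ 51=30.86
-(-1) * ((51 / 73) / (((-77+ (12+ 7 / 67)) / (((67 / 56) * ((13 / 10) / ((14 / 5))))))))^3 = -26362670492260741743 / 123275099474612861479682048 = -0.00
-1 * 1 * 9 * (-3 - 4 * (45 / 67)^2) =194103 / 4489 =43.24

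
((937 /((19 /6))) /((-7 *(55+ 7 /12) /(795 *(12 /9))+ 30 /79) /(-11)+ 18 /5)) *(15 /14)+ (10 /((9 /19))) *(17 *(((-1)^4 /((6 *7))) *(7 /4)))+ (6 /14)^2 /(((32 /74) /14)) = 11323445958571 /103892197752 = 108.99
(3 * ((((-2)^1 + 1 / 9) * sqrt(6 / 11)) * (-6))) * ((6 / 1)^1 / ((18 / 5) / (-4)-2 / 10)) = -2040 * sqrt(66) / 121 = -136.97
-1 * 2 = -2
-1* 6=-6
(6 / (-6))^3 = -1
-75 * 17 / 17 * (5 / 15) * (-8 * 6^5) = 1555200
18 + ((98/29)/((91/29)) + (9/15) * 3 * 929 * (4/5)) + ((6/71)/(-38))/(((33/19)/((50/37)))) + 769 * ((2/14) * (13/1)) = 2784.98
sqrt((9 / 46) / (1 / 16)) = 6 * sqrt(46) / 23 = 1.77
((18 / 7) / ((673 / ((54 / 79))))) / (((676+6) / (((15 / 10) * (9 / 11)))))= 6561 / 1396005919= 0.00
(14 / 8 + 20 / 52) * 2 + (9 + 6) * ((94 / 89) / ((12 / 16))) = 58759 / 2314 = 25.39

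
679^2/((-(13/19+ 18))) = -24675.43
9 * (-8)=-72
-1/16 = -0.06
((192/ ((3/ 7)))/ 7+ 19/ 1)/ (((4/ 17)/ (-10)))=-7055/ 2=-3527.50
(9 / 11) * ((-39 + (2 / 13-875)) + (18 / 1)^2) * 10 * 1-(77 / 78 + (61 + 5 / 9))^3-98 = -35174286580097 / 140941944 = -249565.78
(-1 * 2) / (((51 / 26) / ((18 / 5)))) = -312 / 85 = -3.67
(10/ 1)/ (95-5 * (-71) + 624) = 5/ 537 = 0.01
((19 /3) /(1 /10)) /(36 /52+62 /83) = 205010 /4659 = 44.00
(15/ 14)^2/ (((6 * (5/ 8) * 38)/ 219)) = 3285/ 1862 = 1.76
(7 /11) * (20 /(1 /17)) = 2380 /11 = 216.36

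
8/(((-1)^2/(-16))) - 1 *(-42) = -86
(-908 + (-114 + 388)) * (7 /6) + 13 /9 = -6644 /9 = -738.22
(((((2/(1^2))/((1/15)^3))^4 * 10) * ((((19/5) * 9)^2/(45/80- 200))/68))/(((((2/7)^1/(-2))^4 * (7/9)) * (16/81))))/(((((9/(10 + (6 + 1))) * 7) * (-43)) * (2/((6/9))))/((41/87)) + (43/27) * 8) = 336052071638240949140625000/12030424201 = 27933518055856037.98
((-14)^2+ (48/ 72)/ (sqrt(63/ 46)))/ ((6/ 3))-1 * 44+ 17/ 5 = sqrt(322)/ 63+ 287/ 5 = 57.68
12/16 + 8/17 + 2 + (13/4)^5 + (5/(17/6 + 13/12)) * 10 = 309742915/818176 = 378.58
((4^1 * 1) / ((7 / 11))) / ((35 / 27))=1188 / 245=4.85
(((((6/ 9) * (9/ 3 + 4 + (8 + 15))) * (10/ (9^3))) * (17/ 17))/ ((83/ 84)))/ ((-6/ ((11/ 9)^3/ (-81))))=3726800/ 3572877843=0.00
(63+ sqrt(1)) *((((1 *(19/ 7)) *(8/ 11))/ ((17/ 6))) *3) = 175104/ 1309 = 133.77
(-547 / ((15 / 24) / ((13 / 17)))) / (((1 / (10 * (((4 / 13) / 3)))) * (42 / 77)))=-192544 / 153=-1258.46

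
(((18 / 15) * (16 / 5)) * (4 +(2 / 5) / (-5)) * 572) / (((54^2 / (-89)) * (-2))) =131.40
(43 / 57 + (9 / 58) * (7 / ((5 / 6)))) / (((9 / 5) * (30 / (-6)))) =-17008 / 74385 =-0.23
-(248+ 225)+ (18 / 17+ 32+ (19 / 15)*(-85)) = -27928 / 51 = -547.61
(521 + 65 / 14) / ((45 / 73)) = 179069 / 210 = 852.71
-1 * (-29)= 29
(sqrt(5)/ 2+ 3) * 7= 7 * sqrt(5)/ 2+ 21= 28.83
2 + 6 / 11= 28 / 11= 2.55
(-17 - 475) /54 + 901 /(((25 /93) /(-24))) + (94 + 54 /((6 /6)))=-18068038 /225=-80302.39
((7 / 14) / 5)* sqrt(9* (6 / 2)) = 3* sqrt(3) / 10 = 0.52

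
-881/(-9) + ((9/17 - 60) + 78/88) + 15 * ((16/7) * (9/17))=2707553/47124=57.46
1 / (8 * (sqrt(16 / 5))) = sqrt(5) / 32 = 0.07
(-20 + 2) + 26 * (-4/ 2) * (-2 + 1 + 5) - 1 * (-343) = 117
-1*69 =-69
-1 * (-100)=100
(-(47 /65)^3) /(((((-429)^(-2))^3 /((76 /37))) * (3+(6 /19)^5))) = -18478538210232772260315012 /11463945875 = -1611882890212334.70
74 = 74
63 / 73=0.86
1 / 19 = 0.05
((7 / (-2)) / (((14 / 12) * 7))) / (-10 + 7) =1 / 7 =0.14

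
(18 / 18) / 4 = 1 / 4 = 0.25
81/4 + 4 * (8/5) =533/20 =26.65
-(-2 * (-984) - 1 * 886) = -1082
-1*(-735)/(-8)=-735/8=-91.88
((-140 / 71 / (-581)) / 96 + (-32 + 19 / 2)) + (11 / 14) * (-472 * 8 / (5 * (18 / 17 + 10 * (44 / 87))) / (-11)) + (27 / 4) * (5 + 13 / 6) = 388395146611 / 11194696380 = 34.69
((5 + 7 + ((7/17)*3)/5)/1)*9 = 9369/85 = 110.22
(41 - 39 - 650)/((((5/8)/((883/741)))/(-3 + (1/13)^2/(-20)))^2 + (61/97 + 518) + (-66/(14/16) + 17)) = -141119732339568575712/100227862568457856511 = -1.41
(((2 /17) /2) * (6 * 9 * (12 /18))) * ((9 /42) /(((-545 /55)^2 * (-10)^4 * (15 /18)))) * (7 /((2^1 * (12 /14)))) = 22869 /10098850000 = 0.00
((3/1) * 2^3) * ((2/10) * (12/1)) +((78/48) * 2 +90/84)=8669/140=61.92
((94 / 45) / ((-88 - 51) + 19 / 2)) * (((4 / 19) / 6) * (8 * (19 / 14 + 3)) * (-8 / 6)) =366976 / 13951035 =0.03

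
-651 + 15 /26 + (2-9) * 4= -17639 /26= -678.42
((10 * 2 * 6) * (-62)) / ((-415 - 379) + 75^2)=-7440 / 4831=-1.54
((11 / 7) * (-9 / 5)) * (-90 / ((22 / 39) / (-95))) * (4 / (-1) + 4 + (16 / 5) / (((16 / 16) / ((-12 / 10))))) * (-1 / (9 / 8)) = -5121792 / 35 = -146336.91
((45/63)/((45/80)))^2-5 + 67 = 252478/3969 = 63.61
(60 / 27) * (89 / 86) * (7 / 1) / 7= 890 / 387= 2.30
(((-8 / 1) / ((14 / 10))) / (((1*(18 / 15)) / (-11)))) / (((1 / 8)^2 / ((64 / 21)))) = 4505600 / 441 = 10216.78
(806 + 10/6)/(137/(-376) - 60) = -911048/68091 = -13.38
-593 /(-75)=593 /75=7.91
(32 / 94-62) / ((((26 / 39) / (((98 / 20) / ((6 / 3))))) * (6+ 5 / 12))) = -91287 / 2585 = -35.31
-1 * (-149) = 149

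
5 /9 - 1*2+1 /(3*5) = -62 /45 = -1.38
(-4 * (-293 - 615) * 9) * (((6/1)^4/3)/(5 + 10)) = 4707072/5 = 941414.40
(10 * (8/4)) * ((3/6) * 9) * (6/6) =90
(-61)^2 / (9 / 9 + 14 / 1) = 3721 / 15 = 248.07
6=6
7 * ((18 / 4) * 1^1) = 63 / 2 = 31.50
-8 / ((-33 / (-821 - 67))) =-2368 / 11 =-215.27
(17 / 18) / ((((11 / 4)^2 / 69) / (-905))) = -2830840 / 363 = -7798.46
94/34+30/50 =286/85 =3.36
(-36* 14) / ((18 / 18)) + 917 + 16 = 429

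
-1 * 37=-37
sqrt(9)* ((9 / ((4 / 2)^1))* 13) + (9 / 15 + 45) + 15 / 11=24471 / 110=222.46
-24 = -24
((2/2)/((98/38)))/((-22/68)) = -646/539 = -1.20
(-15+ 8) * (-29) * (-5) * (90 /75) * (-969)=1180242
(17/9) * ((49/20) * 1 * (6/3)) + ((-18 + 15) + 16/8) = 743/90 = 8.26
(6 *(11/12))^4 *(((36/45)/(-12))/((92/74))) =-541717/11040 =-49.07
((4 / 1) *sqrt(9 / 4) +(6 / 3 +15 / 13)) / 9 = 119 / 117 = 1.02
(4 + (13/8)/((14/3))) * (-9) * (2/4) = -4383/224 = -19.57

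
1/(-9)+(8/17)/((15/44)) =971/765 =1.27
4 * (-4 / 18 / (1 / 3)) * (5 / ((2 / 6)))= -40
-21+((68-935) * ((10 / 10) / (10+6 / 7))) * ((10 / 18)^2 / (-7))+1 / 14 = -250043 / 14364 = -17.41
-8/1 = -8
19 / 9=2.11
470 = 470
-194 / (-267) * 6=388 / 89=4.36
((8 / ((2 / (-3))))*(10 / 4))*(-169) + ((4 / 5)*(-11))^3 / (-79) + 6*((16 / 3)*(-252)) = -29480566 / 9875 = -2985.37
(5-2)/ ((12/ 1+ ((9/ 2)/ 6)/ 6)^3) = 1536/ 912673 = 0.00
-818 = -818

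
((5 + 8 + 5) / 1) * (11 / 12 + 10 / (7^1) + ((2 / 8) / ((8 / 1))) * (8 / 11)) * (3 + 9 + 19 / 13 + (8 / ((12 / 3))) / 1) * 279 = 183867.41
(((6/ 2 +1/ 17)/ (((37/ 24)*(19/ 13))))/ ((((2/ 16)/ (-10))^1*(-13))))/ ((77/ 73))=7288320/ 920227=7.92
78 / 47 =1.66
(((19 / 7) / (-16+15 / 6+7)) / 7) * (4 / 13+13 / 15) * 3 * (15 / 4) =-0.79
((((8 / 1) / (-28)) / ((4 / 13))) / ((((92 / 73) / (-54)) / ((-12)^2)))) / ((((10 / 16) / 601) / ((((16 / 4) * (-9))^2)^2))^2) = 60156339474672885958705152 / 4025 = 14945674403645437505268.36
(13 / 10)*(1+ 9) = 13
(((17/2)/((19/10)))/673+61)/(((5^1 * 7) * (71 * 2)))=390046/31775695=0.01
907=907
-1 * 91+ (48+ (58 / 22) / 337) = -159372 / 3707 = -42.99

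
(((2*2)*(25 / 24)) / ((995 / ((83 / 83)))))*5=25 / 1194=0.02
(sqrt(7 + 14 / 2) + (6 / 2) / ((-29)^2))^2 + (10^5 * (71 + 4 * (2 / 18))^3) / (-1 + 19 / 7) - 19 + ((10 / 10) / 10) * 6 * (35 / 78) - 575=6 * sqrt(14) / 841 + 855532072533464037827 / 40217412222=21272678306.90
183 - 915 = -732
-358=-358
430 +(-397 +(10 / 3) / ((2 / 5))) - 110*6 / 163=18232 / 489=37.28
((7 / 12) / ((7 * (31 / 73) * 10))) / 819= 73 / 3046680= 0.00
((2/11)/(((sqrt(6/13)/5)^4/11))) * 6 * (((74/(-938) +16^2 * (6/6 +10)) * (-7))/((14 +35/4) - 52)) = 42921677500/1809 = 23726742.68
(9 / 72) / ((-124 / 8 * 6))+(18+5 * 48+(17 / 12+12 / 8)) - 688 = -105917 / 248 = -427.08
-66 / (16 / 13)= -429 / 8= -53.62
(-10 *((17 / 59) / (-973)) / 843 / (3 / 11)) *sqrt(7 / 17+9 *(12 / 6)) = 110 *sqrt(5321) / 145182303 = 0.00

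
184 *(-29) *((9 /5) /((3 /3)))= -48024 /5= -9604.80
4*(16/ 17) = 3.76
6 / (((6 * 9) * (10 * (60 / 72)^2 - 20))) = -0.01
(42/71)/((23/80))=2.06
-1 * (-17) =17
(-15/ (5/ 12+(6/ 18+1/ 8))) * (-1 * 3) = 360/ 7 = 51.43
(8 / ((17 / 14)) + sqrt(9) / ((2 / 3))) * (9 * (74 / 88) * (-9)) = -1129869 / 1496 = -755.26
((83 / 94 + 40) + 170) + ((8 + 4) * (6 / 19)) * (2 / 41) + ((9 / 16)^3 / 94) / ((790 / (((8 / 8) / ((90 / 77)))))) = 500120206893823 / 2369476198400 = 211.07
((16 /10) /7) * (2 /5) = 16 /175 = 0.09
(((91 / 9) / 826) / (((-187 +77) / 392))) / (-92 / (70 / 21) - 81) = 1274 / 3171663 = 0.00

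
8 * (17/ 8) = 17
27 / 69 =9 / 23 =0.39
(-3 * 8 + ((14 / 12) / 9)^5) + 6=-8264953625 / 459165024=-18.00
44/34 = 22/17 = 1.29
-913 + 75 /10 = -1811 /2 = -905.50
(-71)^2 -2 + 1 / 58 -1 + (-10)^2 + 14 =298817 / 58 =5152.02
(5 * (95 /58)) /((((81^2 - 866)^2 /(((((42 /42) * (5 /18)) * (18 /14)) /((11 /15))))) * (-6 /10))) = -2375 /11587671172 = -0.00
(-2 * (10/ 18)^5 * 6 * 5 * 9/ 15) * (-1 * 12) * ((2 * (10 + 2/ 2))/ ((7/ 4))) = 4400000/ 15309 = 287.41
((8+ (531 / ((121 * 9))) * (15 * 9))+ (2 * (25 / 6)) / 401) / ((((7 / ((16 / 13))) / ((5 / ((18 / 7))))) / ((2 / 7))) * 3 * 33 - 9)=859953920 / 11697588243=0.07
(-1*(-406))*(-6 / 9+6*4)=28420 / 3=9473.33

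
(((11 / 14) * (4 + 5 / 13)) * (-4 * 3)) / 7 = -3762 / 637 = -5.91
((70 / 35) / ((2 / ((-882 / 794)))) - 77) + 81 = 1147 / 397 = 2.89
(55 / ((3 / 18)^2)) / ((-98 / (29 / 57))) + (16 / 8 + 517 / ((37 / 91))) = 43515561 / 34447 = 1263.26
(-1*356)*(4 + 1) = -1780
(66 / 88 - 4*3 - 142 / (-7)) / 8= 253 / 224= 1.13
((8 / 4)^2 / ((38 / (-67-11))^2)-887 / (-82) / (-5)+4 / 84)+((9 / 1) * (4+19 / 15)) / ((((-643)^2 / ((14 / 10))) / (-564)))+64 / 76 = 99523325445043 / 6425431581450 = 15.49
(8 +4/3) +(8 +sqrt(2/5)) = sqrt(10)/5 +52/3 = 17.97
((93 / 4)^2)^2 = 74805201 / 256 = 292207.82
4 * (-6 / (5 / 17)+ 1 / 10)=-81.20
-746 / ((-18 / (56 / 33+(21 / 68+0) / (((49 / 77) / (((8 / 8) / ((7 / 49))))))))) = 4263763 / 20196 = 211.12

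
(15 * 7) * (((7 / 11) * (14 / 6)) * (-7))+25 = -11730 / 11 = -1066.36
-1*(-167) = 167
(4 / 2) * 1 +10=12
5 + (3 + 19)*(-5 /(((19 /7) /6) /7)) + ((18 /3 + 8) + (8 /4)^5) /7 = -224841 /133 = -1690.53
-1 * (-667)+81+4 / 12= 2245 / 3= 748.33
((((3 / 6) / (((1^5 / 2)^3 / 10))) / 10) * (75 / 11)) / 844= 75 / 2321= 0.03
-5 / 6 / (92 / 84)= -35 / 46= -0.76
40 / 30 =4 / 3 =1.33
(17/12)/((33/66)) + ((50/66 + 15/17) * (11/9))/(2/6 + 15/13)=37103/8874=4.18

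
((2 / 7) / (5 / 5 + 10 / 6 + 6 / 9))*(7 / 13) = 0.05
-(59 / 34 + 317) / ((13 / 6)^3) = -1170396 / 37349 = -31.34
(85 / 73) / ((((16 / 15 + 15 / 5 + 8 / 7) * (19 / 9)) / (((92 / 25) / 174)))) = 0.00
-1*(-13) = 13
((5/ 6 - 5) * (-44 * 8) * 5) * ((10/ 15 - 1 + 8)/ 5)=101200/ 9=11244.44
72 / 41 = 1.76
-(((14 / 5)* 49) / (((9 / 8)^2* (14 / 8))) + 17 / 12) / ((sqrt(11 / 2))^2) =-11.52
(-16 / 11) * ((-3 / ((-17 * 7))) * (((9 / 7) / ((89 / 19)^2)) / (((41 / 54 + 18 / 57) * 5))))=-160006752 / 400279378345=-0.00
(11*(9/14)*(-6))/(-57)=99/133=0.74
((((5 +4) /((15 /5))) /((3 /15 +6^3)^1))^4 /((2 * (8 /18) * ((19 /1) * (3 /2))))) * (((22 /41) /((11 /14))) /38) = 0.00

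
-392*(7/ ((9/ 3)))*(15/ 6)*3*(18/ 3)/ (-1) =41160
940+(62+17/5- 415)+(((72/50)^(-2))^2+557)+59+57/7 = 71412468419/58786560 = 1214.78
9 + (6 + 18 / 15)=81 / 5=16.20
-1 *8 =-8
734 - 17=717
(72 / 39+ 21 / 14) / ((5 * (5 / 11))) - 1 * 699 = -453393 / 650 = -697.53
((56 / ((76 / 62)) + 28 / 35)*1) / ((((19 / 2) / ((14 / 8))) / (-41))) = -633696 / 1805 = -351.08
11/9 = 1.22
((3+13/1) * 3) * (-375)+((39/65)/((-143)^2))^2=-188172720449991/10454040025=-18000.00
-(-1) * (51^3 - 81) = 132570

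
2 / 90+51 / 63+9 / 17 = 7289 / 5355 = 1.36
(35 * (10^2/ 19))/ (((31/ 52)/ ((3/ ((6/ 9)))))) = 819000/ 589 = 1390.49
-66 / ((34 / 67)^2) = -148137 / 578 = -256.29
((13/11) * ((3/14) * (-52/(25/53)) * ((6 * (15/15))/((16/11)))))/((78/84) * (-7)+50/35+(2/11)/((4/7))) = 295581/12200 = 24.23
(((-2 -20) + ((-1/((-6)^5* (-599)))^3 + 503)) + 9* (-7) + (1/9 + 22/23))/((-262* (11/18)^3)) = -974004981040968122990569/138975706474196125704192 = -7.01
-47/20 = -2.35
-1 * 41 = -41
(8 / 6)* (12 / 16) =1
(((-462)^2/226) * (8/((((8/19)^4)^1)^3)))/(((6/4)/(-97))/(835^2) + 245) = 7987518121286405218662354825/8041722346217383395328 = 993259.62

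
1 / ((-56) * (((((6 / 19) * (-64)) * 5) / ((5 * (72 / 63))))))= 19 / 18816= 0.00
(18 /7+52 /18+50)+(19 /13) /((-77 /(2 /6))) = 499585 /9009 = 55.45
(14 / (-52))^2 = 49 / 676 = 0.07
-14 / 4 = -7 / 2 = -3.50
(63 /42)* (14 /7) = 3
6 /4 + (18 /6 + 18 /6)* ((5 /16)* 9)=147 /8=18.38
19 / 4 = 4.75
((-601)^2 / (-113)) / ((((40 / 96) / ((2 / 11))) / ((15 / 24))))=-1083603 / 1243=-871.76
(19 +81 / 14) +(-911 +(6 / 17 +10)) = -875.86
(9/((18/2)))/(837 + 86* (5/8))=4/3563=0.00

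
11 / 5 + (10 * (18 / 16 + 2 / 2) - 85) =-1231 / 20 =-61.55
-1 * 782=-782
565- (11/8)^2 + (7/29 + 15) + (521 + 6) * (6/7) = 13382605/12992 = 1030.07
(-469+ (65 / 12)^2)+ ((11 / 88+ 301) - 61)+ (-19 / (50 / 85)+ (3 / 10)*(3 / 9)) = -166849 / 720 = -231.73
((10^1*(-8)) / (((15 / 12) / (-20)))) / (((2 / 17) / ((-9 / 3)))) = -32640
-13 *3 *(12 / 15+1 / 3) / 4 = -221 / 20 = -11.05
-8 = -8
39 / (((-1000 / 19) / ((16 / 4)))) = -741 / 250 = -2.96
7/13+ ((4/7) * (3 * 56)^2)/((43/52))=10902829/559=19504.17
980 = 980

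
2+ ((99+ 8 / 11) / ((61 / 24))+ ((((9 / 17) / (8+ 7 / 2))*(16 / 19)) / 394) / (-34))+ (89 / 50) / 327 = 41.24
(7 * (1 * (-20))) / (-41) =140 / 41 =3.41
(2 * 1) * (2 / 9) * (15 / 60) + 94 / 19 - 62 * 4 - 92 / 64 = -668621 / 2736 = -244.38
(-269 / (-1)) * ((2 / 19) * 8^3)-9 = 14488.68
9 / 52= 0.17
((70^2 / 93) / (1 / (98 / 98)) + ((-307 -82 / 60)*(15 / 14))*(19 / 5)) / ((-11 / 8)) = 31321034 / 35805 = 874.77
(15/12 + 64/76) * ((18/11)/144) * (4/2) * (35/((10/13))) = 14469/6688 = 2.16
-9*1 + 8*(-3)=-33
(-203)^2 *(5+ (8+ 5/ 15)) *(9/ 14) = 353220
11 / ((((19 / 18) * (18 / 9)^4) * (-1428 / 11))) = -363 / 72352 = -0.01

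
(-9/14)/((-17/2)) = 9/119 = 0.08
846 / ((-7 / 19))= -16074 / 7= -2296.29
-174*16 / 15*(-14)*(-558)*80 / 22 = -57996288 / 11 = -5272389.82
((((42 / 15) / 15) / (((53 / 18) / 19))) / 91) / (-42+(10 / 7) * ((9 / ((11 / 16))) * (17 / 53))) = -2926 / 7958275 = -0.00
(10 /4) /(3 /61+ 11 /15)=4575 /1432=3.19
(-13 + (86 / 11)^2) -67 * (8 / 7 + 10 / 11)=-75685 / 847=-89.36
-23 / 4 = -5.75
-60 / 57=-20 / 19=-1.05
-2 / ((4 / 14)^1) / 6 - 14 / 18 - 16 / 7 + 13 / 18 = -3.51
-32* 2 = -64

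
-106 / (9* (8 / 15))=-265 / 12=-22.08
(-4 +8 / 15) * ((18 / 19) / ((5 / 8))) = -2496 / 475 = -5.25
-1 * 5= -5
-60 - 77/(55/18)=-426/5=-85.20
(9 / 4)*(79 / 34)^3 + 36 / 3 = 6323943 / 157216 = 40.22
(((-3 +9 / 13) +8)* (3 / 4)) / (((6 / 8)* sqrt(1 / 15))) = 74* sqrt(15) / 13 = 22.05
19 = 19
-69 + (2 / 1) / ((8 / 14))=-65.50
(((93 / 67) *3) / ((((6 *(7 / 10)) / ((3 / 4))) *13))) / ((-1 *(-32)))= 1395 / 780416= 0.00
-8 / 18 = -4 / 9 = -0.44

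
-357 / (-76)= 357 / 76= 4.70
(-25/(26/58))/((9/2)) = -1450/117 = -12.39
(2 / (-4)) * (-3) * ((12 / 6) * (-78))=-234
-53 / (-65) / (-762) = -53 / 49530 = -0.00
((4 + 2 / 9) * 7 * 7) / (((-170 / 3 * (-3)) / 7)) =6517 / 765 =8.52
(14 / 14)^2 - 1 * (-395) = 396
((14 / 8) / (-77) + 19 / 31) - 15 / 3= -6015 / 1364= -4.41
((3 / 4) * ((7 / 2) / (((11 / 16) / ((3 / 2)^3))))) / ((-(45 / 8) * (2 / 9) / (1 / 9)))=-63 / 55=-1.15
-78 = -78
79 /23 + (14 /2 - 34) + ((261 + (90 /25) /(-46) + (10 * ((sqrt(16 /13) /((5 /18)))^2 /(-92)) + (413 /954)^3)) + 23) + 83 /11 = 3801609706393969 /14278382169480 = 266.25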